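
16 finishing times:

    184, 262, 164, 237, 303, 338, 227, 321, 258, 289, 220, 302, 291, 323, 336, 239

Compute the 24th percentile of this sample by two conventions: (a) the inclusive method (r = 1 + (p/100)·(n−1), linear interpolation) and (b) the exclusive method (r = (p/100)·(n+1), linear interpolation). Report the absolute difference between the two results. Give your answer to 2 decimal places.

Sorted: 164, 184, 220, 227, 237, 239, 258, 262, 289, 291, 302, 303, 321, 323, 336, 338.
n = 16.
(a) r = 4.6; between ranks 4 (227) and 5 (237): 233.
(b) r = 4.08; between ranks 4 (227) and 5 (237): 227.8.
|233 − 227.8| = 5.2.

5.20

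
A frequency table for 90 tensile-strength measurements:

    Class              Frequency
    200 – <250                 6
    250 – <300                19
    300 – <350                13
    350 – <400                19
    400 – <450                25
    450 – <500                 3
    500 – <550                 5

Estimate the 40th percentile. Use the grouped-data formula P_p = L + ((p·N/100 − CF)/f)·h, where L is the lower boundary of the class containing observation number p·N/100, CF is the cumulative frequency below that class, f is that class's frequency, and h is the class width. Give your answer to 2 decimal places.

N = 90; target position k = 40/100 · 90 = 36.
Cumulative frequencies: 6, 25, 38, 57, 82, 85, 90.
Observation 36 falls in the class 300 – <350.
L = 300, CF = 25, f = 13, h = 50.
P40 = 300 + ((36 − 25)/13)·50 = 300 + 42.3077 = 342.308.

342.31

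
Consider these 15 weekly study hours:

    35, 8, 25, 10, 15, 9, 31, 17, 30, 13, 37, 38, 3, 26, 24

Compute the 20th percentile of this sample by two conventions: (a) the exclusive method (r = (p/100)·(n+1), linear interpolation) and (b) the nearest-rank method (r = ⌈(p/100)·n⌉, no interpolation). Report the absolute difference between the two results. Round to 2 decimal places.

0.20

Sorted: 3, 8, 9, 10, 13, 15, 17, 24, 25, 26, 30, 31, 35, 37, 38.
n = 15.
(a) r = 3.2; between ranks 3 (9) and 4 (10): 9.2.
(b) the nearest-rank method: rank 3 → 9.
|9.2 − 9| = 0.2.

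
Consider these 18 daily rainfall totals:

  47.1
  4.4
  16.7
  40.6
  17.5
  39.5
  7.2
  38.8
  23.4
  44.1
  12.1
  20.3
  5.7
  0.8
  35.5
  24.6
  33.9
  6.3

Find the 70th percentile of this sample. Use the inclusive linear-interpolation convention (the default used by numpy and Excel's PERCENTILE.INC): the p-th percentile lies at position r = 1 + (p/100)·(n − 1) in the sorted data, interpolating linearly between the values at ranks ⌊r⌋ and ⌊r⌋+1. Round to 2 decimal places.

Sorted: 0.8, 4.4, 5.7, 6.3, 7.2, 12.1, 16.7, 17.5, 20.3, 23.4, 24.6, 33.9, 35.5, 38.8, 39.5, 40.6, 44.1, 47.1.
n = 18.
r = 1 + (70/100)·(18 − 1) = 1 + 11.9 = 12.9.
Rank 12 is 33.9 and rank 13 is 35.5.
Interpolate: 33.9 + 0.9·(35.5 − 33.9) = 33.9 + 0.9·1.6 = 35.34.

35.34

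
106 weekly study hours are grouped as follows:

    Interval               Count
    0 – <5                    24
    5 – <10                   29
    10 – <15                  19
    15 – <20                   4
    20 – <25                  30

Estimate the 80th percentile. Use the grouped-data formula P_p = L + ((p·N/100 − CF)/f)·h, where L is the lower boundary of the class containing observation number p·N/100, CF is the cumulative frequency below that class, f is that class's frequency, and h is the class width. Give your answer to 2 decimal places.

N = 106; target position k = 80/100 · 106 = 84.8.
Cumulative frequencies: 24, 53, 72, 76, 106.
Observation 84.8 falls in the class 20 – <25.
L = 20, CF = 76, f = 30, h = 5.
P80 = 20 + ((84.8 − 76)/30)·5 = 20 + 1.46667 = 21.4667.

21.47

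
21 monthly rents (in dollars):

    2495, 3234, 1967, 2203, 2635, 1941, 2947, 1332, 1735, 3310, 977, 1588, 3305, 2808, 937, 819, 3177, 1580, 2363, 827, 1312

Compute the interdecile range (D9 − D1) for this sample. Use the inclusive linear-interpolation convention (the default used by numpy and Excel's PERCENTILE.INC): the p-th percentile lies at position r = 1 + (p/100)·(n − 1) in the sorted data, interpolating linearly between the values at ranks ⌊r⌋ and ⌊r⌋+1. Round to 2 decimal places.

2297.00

Sorted: 819, 827, 937, 977, 1312, 1332, 1580, 1588, 1735, 1941, 1967, 2203, 2363, 2495, 2635, 2808, 2947, 3177, 3234, 3305, 3310.
n = 21.
P10: r = 3 (integer) → 937.
P90: r = 19 (integer) → 3234.
Difference: 3234 − 937 = 2297.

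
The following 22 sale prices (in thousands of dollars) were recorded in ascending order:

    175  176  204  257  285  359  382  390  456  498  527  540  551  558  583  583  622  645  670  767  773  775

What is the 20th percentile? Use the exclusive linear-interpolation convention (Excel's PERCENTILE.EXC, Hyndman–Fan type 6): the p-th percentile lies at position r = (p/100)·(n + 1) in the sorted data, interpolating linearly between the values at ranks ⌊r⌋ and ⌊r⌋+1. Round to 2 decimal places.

273.80

n = 22.
r = (20/100)·(22 + 1) = 4.6.
Rank 4 is 257 and rank 5 is 285.
Interpolate: 257 + 0.6·(285 − 257) = 257 + 0.6·28 = 273.8.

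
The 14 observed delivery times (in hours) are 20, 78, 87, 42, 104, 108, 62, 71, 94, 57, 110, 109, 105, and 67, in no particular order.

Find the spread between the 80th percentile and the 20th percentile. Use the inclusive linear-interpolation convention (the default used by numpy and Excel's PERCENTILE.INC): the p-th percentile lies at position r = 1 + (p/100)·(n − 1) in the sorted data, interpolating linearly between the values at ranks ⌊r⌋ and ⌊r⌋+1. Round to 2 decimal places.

Sorted: 20, 42, 57, 62, 67, 71, 78, 87, 94, 104, 105, 108, 109, 110.
n = 14.
P20: r = 3.6; ranks 3–4 are 57, 62; interpolating gives 60.
P80: r = 11.4; ranks 11–12 are 105, 108; interpolating gives 106.2.
Difference: 106.2 − 60 = 46.2.

46.20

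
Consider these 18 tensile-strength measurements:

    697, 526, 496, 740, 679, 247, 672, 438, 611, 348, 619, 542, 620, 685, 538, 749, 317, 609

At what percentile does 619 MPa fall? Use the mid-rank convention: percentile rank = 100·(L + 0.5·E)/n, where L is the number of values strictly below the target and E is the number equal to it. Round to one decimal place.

Sorted: 247, 317, 348, 438, 496, 526, 538, 542, 609, 611, 619, 620, 672, 679, 685, 697, 740, 749.
Count below 619: L = 10; count equal: E = 1; n = 18.
Percentile rank = 100·(10 + 0.5·1)/18 = 100·10.5/18 = 58.33.

58.3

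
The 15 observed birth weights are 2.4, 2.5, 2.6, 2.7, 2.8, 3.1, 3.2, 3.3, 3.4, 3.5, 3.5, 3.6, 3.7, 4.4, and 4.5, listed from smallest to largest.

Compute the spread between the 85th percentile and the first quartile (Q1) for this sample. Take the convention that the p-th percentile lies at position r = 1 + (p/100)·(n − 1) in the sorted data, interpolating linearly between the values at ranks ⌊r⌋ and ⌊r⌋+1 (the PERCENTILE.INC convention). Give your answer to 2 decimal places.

0.94

n = 15.
P25: r = 4.5; ranks 4–5 are 2.7, 2.8; interpolating gives 2.75.
P85: r = 12.9; ranks 12–13 are 3.6, 3.7; interpolating gives 3.69.
Difference: 3.69 − 2.75 = 0.94.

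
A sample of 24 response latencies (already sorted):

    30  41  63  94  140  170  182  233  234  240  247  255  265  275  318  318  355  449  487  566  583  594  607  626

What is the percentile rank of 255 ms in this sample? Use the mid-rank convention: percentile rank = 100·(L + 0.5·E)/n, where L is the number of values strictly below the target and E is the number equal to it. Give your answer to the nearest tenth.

47.9

Count below 255: L = 11; count equal: E = 1; n = 24.
Percentile rank = 100·(11 + 0.5·1)/24 = 100·11.5/24 = 47.92.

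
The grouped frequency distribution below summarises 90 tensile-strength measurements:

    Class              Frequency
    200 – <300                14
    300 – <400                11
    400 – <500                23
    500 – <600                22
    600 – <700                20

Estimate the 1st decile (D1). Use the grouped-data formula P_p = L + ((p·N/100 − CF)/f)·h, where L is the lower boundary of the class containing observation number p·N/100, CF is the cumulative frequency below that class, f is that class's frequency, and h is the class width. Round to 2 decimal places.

264.29

N = 90; target position k = 10/100 · 90 = 9.
Cumulative frequencies: 14, 25, 48, 70, 90.
Observation 9 falls in the class 200 – <300.
L = 200, CF = 0, f = 14, h = 100.
P10 = 200 + ((9 − 0)/14)·100 = 200 + 64.2857 = 264.286.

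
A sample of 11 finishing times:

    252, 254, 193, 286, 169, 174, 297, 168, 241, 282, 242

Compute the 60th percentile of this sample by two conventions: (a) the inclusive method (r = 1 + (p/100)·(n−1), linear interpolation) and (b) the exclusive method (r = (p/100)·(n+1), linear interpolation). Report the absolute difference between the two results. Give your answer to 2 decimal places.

0.40

Sorted: 168, 169, 174, 193, 241, 242, 252, 254, 282, 286, 297.
n = 11.
(a) r = 7 → value at rank 7 = 252.
(b) r = 7.2; between ranks 7 (252) and 8 (254): 252.4.
|252 − 252.4| = 0.4.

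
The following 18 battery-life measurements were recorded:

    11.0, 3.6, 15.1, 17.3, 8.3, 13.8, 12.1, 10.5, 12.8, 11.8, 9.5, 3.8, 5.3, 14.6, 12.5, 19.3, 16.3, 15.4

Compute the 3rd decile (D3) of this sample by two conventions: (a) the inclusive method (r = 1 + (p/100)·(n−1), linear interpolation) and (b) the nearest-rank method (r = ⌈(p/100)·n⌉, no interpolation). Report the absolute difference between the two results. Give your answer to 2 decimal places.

0.05

Sorted: 3.6, 3.8, 5.3, 8.3, 9.5, 10.5, 11.0, 11.8, 12.1, 12.5, 12.8, 13.8, 14.6, 15.1, 15.4, 16.3, 17.3, 19.3.
n = 18.
(a) r = 6.1; between ranks 6 (10.5) and 7 (11.0): 10.55.
(b) the nearest-rank method: rank 6 → 10.5.
|10.55 − 10.5| = 0.05.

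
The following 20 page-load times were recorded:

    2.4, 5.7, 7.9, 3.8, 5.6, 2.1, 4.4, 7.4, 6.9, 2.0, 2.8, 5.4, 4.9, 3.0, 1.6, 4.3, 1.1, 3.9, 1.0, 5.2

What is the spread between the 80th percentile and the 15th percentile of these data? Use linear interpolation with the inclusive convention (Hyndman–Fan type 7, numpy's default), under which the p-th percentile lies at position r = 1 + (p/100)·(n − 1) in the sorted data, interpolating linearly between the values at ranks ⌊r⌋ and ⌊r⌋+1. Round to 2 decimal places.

3.68

Sorted: 1.0, 1.1, 1.6, 2.0, 2.1, 2.4, 2.8, 3.0, 3.8, 3.9, 4.3, 4.4, 4.9, 5.2, 5.4, 5.6, 5.7, 6.9, 7.4, 7.9.
n = 20.
P15: r = 3.85; ranks 3–4 are 1.6, 2.0; interpolating gives 1.94.
P80: r = 16.2; ranks 16–17 are 5.6, 5.7; interpolating gives 5.62.
Difference: 5.62 − 1.94 = 3.68.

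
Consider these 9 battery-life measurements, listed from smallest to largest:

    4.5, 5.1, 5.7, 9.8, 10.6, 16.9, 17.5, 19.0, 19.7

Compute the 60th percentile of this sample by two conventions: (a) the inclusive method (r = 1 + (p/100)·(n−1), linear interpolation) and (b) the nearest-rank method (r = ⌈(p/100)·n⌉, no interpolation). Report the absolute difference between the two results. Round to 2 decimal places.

1.26

n = 9.
(a) r = 5.8; between ranks 5 (10.6) and 6 (16.9): 15.64.
(b) the nearest-rank method: rank 6 → 16.9.
|15.64 − 16.9| = 1.26.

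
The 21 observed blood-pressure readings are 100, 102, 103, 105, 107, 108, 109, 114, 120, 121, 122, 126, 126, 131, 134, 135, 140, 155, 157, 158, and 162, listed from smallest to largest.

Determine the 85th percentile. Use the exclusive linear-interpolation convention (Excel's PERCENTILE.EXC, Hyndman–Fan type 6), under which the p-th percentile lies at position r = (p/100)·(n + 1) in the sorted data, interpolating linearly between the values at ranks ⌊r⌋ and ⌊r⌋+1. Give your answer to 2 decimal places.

156.40

n = 21.
r = (85/100)·(21 + 1) = 18.7.
Rank 18 is 155 and rank 19 is 157.
Interpolate: 155 + 0.7·(157 − 155) = 155 + 0.7·2 = 156.4.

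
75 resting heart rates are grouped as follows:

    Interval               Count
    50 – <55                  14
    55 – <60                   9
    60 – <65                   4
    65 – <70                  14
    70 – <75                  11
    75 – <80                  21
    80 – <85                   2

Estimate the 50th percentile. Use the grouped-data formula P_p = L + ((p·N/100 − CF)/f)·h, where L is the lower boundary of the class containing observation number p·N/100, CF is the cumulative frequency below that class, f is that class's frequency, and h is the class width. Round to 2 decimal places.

68.75

N = 75; target position k = 50/100 · 75 = 37.5.
Cumulative frequencies: 14, 23, 27, 41, 52, 73, 75.
Observation 37.5 falls in the class 65 – <70.
L = 65, CF = 27, f = 14, h = 5.
P50 = 65 + ((37.5 − 27)/14)·5 = 65 + 3.75 = 68.75.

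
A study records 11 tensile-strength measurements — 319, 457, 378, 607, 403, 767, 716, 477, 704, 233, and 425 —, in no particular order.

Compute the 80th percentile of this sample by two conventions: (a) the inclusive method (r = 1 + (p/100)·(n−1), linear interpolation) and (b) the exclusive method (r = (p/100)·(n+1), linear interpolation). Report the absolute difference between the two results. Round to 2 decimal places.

Sorted: 233, 319, 378, 403, 425, 457, 477, 607, 704, 716, 767.
n = 11.
(a) r = 9 → value at rank 9 = 704.
(b) r = 9.6; between ranks 9 (704) and 10 (716): 711.2.
|704 − 711.2| = 7.2.

7.20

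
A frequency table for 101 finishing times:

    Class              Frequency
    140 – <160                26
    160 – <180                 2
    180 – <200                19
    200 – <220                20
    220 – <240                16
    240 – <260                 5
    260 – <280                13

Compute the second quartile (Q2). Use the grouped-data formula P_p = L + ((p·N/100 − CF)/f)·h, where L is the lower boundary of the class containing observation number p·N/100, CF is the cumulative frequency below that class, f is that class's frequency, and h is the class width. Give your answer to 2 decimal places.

203.50

N = 101; target position k = 50/100 · 101 = 50.5.
Cumulative frequencies: 26, 28, 47, 67, 83, 88, 101.
Observation 50.5 falls in the class 200 – <220.
L = 200, CF = 47, f = 20, h = 20.
P50 = 200 + ((50.5 − 47)/20)·20 = 200 + 3.5 = 203.5.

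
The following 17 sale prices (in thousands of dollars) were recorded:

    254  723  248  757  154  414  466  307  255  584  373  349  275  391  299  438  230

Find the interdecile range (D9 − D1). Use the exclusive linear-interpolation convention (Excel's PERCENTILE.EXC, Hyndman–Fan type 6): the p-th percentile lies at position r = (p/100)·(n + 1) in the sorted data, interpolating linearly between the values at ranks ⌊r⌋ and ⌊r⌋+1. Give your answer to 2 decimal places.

515.00

Sorted: 154, 230, 248, 254, 255, 275, 299, 307, 349, 373, 391, 414, 438, 466, 584, 723, 757.
n = 17.
P10: r = 1.8; ranks 1–2 are 154, 230; interpolating gives 214.8.
P90: r = 16.2; ranks 16–17 are 723, 757; interpolating gives 729.8.
Difference: 729.8 − 214.8 = 515.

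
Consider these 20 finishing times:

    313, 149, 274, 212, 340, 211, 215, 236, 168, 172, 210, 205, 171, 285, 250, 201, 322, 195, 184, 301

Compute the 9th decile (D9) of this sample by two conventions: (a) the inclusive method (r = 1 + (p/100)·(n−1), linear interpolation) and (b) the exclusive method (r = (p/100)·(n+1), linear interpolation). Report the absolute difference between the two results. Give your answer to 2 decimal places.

7.20

Sorted: 149, 168, 171, 172, 184, 195, 201, 205, 210, 211, 212, 215, 236, 250, 274, 285, 301, 313, 322, 340.
n = 20.
(a) r = 18.1; between ranks 18 (313) and 19 (322): 313.9.
(b) r = 18.9; between ranks 18 (313) and 19 (322): 321.1.
|313.9 − 321.1| = 7.2.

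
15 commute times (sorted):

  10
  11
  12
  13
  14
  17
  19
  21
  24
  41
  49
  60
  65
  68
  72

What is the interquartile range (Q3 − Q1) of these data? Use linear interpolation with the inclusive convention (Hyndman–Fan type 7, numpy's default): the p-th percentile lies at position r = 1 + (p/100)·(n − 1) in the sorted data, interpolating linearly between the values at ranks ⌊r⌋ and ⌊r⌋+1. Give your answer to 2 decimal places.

41.00

n = 15.
P25: r = 4.5; ranks 4–5 are 13, 14; interpolating gives 13.5.
P75: r = 11.5; ranks 11–12 are 49, 60; interpolating gives 54.5.
Difference: 54.5 − 13.5 = 41.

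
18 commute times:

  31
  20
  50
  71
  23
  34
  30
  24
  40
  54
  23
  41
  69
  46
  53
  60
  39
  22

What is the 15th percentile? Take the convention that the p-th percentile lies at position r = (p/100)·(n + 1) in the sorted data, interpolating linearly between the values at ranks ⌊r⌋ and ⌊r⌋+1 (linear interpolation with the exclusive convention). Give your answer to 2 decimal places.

22.85

Sorted: 20, 22, 23, 23, 24, 30, 31, 34, 39, 40, 41, 46, 50, 53, 54, 60, 69, 71.
n = 18.
r = (15/100)·(18 + 1) = 2.85.
Rank 2 is 22 and rank 3 is 23.
Interpolate: 22 + 0.85·(23 − 22) = 22 + 0.85·1 = 22.85.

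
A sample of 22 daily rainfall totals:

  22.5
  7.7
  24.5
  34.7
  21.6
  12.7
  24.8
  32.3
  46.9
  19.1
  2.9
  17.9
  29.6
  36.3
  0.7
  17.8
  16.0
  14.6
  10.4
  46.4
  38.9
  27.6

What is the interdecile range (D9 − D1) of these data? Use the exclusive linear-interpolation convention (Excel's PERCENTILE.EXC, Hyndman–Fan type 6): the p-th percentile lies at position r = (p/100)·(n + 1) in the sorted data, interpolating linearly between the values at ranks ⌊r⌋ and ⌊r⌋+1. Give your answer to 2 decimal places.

39.81

Sorted: 0.7, 2.9, 7.7, 10.4, 12.7, 14.6, 16.0, 17.8, 17.9, 19.1, 21.6, 22.5, 24.5, 24.8, 27.6, 29.6, 32.3, 34.7, 36.3, 38.9, 46.4, 46.9.
n = 22.
P10: r = 2.3; ranks 2–3 are 2.9, 7.7; interpolating gives 4.34.
P90: r = 20.7; ranks 20–21 are 38.9, 46.4; interpolating gives 44.15.
Difference: 44.15 − 4.34 = 39.81.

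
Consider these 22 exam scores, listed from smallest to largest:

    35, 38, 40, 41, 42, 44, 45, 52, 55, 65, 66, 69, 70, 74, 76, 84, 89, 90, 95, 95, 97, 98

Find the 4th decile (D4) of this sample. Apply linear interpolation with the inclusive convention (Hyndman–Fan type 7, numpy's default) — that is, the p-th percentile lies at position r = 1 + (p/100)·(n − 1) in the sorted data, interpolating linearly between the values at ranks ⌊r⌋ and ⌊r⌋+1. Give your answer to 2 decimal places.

59.00

n = 22.
r = 1 + (40/100)·(22 − 1) = 1 + 8.4 = 9.4.
Rank 9 is 55 and rank 10 is 65.
Interpolate: 55 + 0.4·(65 − 55) = 55 + 0.4·10 = 59.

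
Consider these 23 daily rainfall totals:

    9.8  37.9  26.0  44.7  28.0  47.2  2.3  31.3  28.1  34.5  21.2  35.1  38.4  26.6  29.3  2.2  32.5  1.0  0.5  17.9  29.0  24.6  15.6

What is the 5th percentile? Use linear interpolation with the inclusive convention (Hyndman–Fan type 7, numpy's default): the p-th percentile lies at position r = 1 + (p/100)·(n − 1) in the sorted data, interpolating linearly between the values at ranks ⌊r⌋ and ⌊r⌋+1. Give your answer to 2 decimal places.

Sorted: 0.5, 1.0, 2.2, 2.3, 9.8, 15.6, 17.9, 21.2, 24.6, 26.0, 26.6, 28.0, 28.1, 29.0, 29.3, 31.3, 32.5, 34.5, 35.1, 37.9, 38.4, 44.7, 47.2.
n = 23.
r = 1 + (5/100)·(23 − 1) = 1 + 1.1 = 2.1.
Rank 2 is 1.0 and rank 3 is 2.2.
Interpolate: 1.0 + 0.1·(2.2 − 1.0) = 1.0 + 0.1·1.2 = 1.12.

1.12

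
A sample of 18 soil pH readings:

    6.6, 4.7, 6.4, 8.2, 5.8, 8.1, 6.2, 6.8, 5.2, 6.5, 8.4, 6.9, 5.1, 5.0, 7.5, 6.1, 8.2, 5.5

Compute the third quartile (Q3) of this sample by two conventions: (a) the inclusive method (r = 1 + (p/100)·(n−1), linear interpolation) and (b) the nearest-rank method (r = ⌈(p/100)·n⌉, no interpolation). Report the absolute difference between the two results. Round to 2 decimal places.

Sorted: 4.7, 5.0, 5.1, 5.2, 5.5, 5.8, 6.1, 6.2, 6.4, 6.5, 6.6, 6.8, 6.9, 7.5, 8.1, 8.2, 8.2, 8.4.
n = 18.
(a) r = 13.75; between ranks 13 (6.9) and 14 (7.5): 7.35.
(b) the nearest-rank method: rank 14 → 7.5.
|7.35 − 7.5| = 0.15.

0.15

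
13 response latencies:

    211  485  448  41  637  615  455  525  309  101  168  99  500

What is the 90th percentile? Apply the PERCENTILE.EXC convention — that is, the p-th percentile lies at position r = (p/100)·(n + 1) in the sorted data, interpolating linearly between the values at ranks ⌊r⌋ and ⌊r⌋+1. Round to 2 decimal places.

Sorted: 41, 99, 101, 168, 211, 309, 448, 455, 485, 500, 525, 615, 637.
n = 13.
r = (90/100)·(13 + 1) = 12.6.
Rank 12 is 615 and rank 13 is 637.
Interpolate: 615 + 0.6·(637 − 615) = 615 + 0.6·22 = 628.2.

628.20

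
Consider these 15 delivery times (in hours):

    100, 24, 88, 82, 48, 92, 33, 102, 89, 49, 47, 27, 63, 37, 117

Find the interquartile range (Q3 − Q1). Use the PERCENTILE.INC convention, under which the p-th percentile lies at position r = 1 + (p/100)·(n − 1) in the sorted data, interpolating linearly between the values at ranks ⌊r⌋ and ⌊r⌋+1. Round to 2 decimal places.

48.50

Sorted: 24, 27, 33, 37, 47, 48, 49, 63, 82, 88, 89, 92, 100, 102, 117.
n = 15.
P25: r = 4.5; ranks 4–5 are 37, 47; interpolating gives 42.
P75: r = 11.5; ranks 11–12 are 89, 92; interpolating gives 90.5.
Difference: 90.5 − 42 = 48.5.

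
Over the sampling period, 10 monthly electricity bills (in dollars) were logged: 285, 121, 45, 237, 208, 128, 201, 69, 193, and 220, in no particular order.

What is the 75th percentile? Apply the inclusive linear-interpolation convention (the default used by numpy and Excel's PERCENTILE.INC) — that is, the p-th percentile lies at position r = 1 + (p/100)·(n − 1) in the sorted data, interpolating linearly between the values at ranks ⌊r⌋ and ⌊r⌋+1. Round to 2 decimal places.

217.00

Sorted: 45, 69, 121, 128, 193, 201, 208, 220, 237, 285.
n = 10.
r = 1 + (75/100)·(10 − 1) = 1 + 6.75 = 7.75.
Rank 7 is 208 and rank 8 is 220.
Interpolate: 208 + 0.75·(220 − 208) = 208 + 0.75·12 = 217.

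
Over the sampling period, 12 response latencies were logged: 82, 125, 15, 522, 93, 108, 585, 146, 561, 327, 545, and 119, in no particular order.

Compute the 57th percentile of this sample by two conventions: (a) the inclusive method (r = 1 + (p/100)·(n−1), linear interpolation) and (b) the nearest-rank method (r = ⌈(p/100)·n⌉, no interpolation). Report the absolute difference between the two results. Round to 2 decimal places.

48.87

Sorted: 15, 82, 93, 108, 119, 125, 146, 327, 522, 545, 561, 585.
n = 12.
(a) r = 7.27; between ranks 7 (146) and 8 (327): 194.87.
(b) the nearest-rank method: rank 7 → 146.
|194.87 − 146| = 48.87.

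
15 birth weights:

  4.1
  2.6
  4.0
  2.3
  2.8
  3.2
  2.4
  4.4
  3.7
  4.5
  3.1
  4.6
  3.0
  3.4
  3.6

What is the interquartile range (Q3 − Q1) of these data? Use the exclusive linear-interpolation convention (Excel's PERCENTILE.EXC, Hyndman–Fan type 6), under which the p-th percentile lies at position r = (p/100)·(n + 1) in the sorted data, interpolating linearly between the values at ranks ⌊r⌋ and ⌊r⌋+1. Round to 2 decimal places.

1.30

Sorted: 2.3, 2.4, 2.6, 2.8, 3.0, 3.1, 3.2, 3.4, 3.6, 3.7, 4.0, 4.1, 4.4, 4.5, 4.6.
n = 15.
P25: r = 4 (integer) → 2.8.
P75: r = 12 (integer) → 4.1.
Difference: 4.1 − 2.8 = 1.3.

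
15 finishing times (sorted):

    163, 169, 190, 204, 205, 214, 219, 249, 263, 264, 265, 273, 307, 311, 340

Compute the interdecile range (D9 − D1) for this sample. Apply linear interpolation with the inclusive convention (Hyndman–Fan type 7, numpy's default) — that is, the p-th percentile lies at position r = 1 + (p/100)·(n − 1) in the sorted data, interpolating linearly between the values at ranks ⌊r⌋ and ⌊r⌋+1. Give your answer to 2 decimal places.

n = 15.
P10: r = 2.4; ranks 2–3 are 169, 190; interpolating gives 177.4.
P90: r = 13.6; ranks 13–14 are 307, 311; interpolating gives 309.4.
Difference: 309.4 − 177.4 = 132.

132.00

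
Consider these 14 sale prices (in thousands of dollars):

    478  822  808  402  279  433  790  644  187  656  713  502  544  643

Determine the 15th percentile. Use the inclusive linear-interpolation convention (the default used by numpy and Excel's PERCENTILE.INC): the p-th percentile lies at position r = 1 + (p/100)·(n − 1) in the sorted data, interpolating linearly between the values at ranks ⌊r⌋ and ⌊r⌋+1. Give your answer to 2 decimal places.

395.85

Sorted: 187, 279, 402, 433, 478, 502, 544, 643, 644, 656, 713, 790, 808, 822.
n = 14.
r = 1 + (15/100)·(14 − 1) = 1 + 1.95 = 2.95.
Rank 2 is 279 and rank 3 is 402.
Interpolate: 279 + 0.95·(402 − 279) = 279 + 0.95·123 = 395.85.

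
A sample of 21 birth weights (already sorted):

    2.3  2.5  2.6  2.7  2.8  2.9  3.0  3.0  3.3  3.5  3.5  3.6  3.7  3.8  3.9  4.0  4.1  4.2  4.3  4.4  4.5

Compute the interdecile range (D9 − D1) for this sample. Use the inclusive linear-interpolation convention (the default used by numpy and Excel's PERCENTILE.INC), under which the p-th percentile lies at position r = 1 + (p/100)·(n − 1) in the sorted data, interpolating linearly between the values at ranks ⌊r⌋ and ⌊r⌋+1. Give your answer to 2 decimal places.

n = 21.
P10: r = 3 (integer) → 2.6.
P90: r = 19 (integer) → 4.3.
Difference: 4.3 − 2.6 = 1.7.

1.70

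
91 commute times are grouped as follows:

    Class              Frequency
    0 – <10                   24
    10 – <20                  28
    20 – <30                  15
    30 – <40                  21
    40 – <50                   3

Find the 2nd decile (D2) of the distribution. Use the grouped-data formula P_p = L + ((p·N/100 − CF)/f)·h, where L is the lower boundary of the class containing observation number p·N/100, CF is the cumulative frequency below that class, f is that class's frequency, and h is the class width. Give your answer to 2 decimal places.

7.58

N = 91; target position k = 20/100 · 91 = 18.2.
Cumulative frequencies: 24, 52, 67, 88, 91.
Observation 18.2 falls in the class 0 – <10.
L = 0, CF = 0, f = 24, h = 10.
P20 = 0 + ((18.2 − 0)/24)·10 = 0 + 7.58333 = 7.58333.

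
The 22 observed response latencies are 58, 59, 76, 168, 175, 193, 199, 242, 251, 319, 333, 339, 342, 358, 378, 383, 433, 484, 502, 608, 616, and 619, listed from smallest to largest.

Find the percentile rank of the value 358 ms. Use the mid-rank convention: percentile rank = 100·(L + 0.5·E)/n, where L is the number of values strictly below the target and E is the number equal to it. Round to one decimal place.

61.4

Count below 358: L = 13; count equal: E = 1; n = 22.
Percentile rank = 100·(13 + 0.5·1)/22 = 100·13.5/22 = 61.36.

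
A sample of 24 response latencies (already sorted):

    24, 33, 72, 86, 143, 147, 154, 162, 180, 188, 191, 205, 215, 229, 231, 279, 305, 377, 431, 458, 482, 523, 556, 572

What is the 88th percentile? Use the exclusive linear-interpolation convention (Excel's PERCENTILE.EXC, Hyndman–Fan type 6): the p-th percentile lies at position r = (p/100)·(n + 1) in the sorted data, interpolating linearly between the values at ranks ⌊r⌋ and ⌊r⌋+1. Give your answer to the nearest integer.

n = 24.
r = (88/100)·(24 + 1) = 22.
r is an integer, so P88 is the value at rank 22: 523.

523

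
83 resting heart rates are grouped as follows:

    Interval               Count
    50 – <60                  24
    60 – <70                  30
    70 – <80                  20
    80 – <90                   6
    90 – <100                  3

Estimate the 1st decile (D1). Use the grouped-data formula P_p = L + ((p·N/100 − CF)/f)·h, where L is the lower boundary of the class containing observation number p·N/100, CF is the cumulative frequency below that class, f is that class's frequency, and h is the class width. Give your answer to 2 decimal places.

53.46

N = 83; target position k = 10/100 · 83 = 8.3.
Cumulative frequencies: 24, 54, 74, 80, 83.
Observation 8.3 falls in the class 50 – <60.
L = 50, CF = 0, f = 24, h = 10.
P10 = 50 + ((8.3 − 0)/24)·10 = 50 + 3.45833 = 53.4583.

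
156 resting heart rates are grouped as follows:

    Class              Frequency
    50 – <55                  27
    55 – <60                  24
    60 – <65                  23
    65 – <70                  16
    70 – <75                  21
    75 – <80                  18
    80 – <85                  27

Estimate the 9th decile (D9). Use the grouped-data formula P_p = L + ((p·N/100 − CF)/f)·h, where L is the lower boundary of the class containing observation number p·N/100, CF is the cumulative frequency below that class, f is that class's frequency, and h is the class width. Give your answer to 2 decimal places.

N = 156; target position k = 90/100 · 156 = 140.4.
Cumulative frequencies: 27, 51, 74, 90, 111, 129, 156.
Observation 140.4 falls in the class 80 – <85.
L = 80, CF = 129, f = 27, h = 5.
P90 = 80 + ((140.4 − 129)/27)·5 = 80 + 2.11111 = 82.1111.

82.11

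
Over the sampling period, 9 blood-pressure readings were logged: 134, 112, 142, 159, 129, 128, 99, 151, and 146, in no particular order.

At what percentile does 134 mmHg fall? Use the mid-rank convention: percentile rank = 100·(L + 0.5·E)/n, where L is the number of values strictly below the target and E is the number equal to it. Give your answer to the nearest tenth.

50.0

Sorted: 99, 112, 128, 129, 134, 142, 146, 151, 159.
Count below 134: L = 4; count equal: E = 1; n = 9.
Percentile rank = 100·(4 + 0.5·1)/9 = 100·4.5/9 = 50.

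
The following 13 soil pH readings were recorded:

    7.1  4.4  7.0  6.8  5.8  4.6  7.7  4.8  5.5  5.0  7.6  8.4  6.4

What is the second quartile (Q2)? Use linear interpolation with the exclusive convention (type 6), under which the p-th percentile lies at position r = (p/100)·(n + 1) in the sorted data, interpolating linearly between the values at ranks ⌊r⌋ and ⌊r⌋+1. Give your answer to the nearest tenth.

Sorted: 4.4, 4.6, 4.8, 5.0, 5.5, 5.8, 6.4, 6.8, 7.0, 7.1, 7.6, 7.7, 8.4.
n = 13.
r = (50/100)·(13 + 1) = 7.
r is an integer, so P50 is the value at rank 7: 6.4.

6.4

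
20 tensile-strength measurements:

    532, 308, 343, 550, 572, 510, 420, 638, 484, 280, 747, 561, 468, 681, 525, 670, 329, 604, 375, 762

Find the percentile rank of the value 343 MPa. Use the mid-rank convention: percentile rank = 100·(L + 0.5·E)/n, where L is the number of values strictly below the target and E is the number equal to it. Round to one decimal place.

Sorted: 280, 308, 329, 343, 375, 420, 468, 484, 510, 525, 532, 550, 561, 572, 604, 638, 670, 681, 747, 762.
Count below 343: L = 3; count equal: E = 1; n = 20.
Percentile rank = 100·(3 + 0.5·1)/20 = 100·3.5/20 = 17.5.

17.5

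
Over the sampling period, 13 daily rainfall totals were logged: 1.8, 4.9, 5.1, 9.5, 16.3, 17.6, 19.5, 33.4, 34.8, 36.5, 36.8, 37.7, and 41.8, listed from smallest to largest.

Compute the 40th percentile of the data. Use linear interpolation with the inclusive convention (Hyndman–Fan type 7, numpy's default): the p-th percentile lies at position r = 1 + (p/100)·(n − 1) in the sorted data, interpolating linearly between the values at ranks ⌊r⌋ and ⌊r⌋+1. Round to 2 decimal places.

n = 13.
r = 1 + (40/100)·(13 − 1) = 1 + 4.8 = 5.8.
Rank 5 is 16.3 and rank 6 is 17.6.
Interpolate: 16.3 + 0.8·(17.6 − 16.3) = 16.3 + 0.8·1.3 = 17.34.

17.34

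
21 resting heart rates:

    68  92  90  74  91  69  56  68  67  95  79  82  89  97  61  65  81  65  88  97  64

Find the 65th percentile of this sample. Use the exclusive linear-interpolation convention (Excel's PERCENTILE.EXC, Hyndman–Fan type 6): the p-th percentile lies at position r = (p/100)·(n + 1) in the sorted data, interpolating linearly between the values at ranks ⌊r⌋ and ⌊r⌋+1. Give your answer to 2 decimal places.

88.30

Sorted: 56, 61, 64, 65, 65, 67, 68, 68, 69, 74, 79, 81, 82, 88, 89, 90, 91, 92, 95, 97, 97.
n = 21.
r = (65/100)·(21 + 1) = 14.3.
Rank 14 is 88 and rank 15 is 89.
Interpolate: 88 + 0.3·(89 − 88) = 88 + 0.3·1 = 88.3.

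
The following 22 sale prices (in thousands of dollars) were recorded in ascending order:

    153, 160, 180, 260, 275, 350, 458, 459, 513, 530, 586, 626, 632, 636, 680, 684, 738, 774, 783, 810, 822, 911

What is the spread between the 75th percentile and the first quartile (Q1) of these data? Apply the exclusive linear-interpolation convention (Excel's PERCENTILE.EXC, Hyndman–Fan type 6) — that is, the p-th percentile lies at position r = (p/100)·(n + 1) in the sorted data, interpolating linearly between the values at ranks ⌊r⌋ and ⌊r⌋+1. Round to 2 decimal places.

n = 22.
P25: r = 5.75; ranks 5–6 are 275, 350; interpolating gives 331.25.
P75: r = 17.25; ranks 17–18 are 738, 774; interpolating gives 747.
Difference: 747 − 331.25 = 415.75.

415.75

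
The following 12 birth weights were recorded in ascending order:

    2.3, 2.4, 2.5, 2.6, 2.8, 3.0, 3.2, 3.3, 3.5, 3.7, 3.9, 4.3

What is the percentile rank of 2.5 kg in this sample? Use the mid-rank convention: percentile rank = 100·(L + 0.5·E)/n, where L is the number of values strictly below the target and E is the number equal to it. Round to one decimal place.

20.8

Count below 2.5: L = 2; count equal: E = 1; n = 12.
Percentile rank = 100·(2 + 0.5·1)/12 = 100·2.5/12 = 20.83.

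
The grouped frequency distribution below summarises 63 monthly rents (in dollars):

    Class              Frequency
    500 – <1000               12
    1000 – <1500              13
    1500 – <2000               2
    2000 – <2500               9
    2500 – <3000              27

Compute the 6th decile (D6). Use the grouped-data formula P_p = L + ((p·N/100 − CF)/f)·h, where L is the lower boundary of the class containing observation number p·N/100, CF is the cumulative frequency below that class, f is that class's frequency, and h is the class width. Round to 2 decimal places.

N = 63; target position k = 60/100 · 63 = 37.8.
Cumulative frequencies: 12, 25, 27, 36, 63.
Observation 37.8 falls in the class 2500 – <3000.
L = 2500, CF = 36, f = 27, h = 500.
P60 = 2500 + ((37.8 − 36)/27)·500 = 2500 + 33.3333 = 2533.33.

2533.33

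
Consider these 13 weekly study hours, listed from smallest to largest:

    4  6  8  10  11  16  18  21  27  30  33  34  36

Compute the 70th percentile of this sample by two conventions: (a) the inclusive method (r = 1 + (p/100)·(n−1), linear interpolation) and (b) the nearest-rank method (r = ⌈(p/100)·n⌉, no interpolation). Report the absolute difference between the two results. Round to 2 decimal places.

n = 13.
(a) r = 9.4; between ranks 9 (27) and 10 (30): 28.2.
(b) the nearest-rank method: rank 10 → 30.
|28.2 − 30| = 1.8.

1.80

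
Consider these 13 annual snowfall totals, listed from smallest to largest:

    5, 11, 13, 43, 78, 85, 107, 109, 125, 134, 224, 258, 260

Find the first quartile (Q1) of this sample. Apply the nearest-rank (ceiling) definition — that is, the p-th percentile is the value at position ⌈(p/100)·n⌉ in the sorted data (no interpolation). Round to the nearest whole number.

n = 13.
Position = ⌈25/100 · 13⌉ = ⌈3.25⌉ = 4.
The value at rank 4 is 43.

43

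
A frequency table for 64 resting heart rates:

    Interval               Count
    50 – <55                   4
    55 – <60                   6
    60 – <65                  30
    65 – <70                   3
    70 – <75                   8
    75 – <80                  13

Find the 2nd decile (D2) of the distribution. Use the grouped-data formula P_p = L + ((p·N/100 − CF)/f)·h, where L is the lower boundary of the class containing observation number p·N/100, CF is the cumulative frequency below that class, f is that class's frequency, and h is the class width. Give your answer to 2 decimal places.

60.47

N = 64; target position k = 20/100 · 64 = 12.8.
Cumulative frequencies: 4, 10, 40, 43, 51, 64.
Observation 12.8 falls in the class 60 – <65.
L = 60, CF = 10, f = 30, h = 5.
P20 = 60 + ((12.8 − 10)/30)·5 = 60 + 0.466667 = 60.4667.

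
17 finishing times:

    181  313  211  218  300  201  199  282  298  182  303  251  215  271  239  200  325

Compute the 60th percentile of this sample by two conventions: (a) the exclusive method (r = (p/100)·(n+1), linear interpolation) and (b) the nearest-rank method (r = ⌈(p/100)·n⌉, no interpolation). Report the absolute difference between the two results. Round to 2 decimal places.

Sorted: 181, 182, 199, 200, 201, 211, 215, 218, 239, 251, 271, 282, 298, 300, 303, 313, 325.
n = 17.
(a) r = 10.8; between ranks 10 (251) and 11 (271): 267.
(b) the nearest-rank method: rank 11 → 271.
|267 − 271| = 4.

4.00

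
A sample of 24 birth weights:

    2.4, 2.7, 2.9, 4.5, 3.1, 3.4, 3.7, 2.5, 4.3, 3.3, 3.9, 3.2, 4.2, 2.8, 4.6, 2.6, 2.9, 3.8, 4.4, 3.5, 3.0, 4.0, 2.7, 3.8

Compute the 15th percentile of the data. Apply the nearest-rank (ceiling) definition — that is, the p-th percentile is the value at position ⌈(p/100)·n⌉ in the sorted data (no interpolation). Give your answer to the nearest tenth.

2.7

Sorted: 2.4, 2.5, 2.6, 2.7, 2.7, 2.8, 2.9, 2.9, 3.0, 3.1, 3.2, 3.3, 3.4, 3.5, 3.7, 3.8, 3.8, 3.9, 4.0, 4.2, 4.3, 4.4, 4.5, 4.6.
n = 24.
Position = ⌈15/100 · 24⌉ = ⌈3.6⌉ = 4.
The value at rank 4 is 2.7.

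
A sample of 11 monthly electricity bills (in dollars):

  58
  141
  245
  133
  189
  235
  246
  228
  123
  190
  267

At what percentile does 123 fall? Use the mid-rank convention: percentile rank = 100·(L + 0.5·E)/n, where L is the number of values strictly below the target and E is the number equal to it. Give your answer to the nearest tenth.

13.6

Sorted: 58, 123, 133, 141, 189, 190, 228, 235, 245, 246, 267.
Count below 123: L = 1; count equal: E = 1; n = 11.
Percentile rank = 100·(1 + 0.5·1)/11 = 100·1.5/11 = 13.64.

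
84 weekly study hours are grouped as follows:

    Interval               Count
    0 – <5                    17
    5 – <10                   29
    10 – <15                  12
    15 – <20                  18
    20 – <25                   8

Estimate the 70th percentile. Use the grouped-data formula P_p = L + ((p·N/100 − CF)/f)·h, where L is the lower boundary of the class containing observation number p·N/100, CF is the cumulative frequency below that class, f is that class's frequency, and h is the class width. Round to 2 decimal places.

15.22

N = 84; target position k = 70/100 · 84 = 58.8.
Cumulative frequencies: 17, 46, 58, 76, 84.
Observation 58.8 falls in the class 15 – <20.
L = 15, CF = 58, f = 18, h = 5.
P70 = 15 + ((58.8 − 58)/18)·5 = 15 + 0.222222 = 15.2222.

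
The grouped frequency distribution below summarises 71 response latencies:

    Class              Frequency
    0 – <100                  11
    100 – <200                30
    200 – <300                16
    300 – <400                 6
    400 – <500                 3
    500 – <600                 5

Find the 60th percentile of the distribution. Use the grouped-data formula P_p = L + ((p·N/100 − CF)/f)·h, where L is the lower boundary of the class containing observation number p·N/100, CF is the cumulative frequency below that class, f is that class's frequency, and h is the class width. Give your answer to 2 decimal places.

N = 71; target position k = 60/100 · 71 = 42.6.
Cumulative frequencies: 11, 41, 57, 63, 66, 71.
Observation 42.6 falls in the class 200 – <300.
L = 200, CF = 41, f = 16, h = 100.
P60 = 200 + ((42.6 − 41)/16)·100 = 200 + 10 = 210.

210.00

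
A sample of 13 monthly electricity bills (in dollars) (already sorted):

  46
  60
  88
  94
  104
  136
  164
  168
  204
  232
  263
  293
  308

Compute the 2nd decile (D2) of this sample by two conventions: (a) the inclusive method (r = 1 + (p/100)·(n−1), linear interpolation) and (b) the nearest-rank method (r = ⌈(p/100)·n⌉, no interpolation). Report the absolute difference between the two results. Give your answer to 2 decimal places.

2.40

n = 13.
(a) r = 3.4; between ranks 3 (88) and 4 (94): 90.4.
(b) the nearest-rank method: rank 3 → 88.
|90.4 − 88| = 2.4.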